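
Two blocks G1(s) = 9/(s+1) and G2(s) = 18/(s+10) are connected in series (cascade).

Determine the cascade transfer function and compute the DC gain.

Series: multiply transfer functions. G_eq = 9/(s+1) × 18/(s+10) = 162/((s+1)(s+10)). DC gain = 162/(1×10) = 16.2.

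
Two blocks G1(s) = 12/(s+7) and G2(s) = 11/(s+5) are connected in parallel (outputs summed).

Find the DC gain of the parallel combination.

Parallel: G_eq = G1 + G2. DC gain = G1(0) + G2(0) = 12/7 + 11/5 = 1.7143 + 2.2 = 3.9143.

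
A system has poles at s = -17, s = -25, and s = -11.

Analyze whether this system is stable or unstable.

All poles are in the left half-plane. System is stable.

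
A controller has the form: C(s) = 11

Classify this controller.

This is a Proportional (P) controller.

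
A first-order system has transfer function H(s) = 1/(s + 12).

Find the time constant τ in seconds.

For H(s) = 1/(s + 1/τ), the pole is at -1/τ = -12, so τ = 1/12 = 0.0833 s.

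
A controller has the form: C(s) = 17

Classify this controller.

This is a Proportional (P) controller.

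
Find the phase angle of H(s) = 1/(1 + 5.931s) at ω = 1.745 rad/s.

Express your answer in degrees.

Phase = -arctan(ωτ) = -arctan(1.745 × 5.931) = -84.5°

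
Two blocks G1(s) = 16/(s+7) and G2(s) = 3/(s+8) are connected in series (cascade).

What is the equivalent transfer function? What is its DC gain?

Series: multiply transfer functions. G_eq = 16/(s+7) × 3/(s+8) = 48/((s+7)(s+8)). DC gain = 48/(7×8) = 0.8571.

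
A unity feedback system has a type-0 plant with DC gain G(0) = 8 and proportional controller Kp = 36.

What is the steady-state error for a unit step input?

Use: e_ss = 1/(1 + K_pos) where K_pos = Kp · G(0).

K_pos = Kp · G(0) = 36 × 8 = 288. e_ss = 1/(1 + 288) = 0.0035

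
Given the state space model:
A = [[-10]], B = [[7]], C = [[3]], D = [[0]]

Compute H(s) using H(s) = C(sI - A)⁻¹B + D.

(sI - A)⁻¹ = 1/(s + 10). H(s) = 3 × 7/(s + 10) + 0 = 21/(s + 10).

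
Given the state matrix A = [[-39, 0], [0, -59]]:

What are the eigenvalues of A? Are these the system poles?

For diagonal matrix, eigenvalues are diagonal entries: λ₁ = -39, λ₂ = -59. Eigenvalues of A = system poles.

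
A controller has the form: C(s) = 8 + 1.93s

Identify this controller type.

This is a Proportional-Derivative (PD) controller.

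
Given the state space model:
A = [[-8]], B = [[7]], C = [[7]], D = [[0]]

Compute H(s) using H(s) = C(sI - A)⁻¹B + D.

(sI - A)⁻¹ = 1/(s + 8). H(s) = 7 × 7/(s + 8) + 0 = 49/(s + 8).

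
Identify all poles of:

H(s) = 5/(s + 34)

Pole is where denominator = 0: s + 34 = 0, so s = -34.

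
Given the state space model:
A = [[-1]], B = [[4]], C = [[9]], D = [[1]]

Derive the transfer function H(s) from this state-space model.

(sI - A)⁻¹ = 1/(s + 1). H(s) = 9×4/(s + 1) + 1 = (s + 37)/(s + 1).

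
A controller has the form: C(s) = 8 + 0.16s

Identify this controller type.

This is a Proportional-Derivative (PD) controller.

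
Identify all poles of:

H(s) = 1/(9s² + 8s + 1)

Discriminant = 8² - 4×9×1 = 64 - 36 = 28 > 0, so two distinct real poles. Using quadratic formula: s = (-8 ± √28)/(2×9) = (-8 ± √28)/18, with √28 ≈ 5.2915. s₁ ≈ -0.1505, s₂ ≈ -0.7384. Poles: s₁ = -0.1505, s₂ = -0.7384.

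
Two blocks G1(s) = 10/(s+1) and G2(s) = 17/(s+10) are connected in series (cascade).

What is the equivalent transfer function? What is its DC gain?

Series: multiply transfer functions. G_eq = 10/(s+1) × 17/(s+10) = 170/((s+1)(s+10)). DC gain = 170/(1×10) = 17.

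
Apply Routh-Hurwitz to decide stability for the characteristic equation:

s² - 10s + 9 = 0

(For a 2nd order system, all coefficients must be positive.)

Coefficients: 1, -10, 9. b=-10 not positive, so system is unstable.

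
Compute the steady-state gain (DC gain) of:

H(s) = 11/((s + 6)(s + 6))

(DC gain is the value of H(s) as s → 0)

DC gain = H(0) = 11/(6 × 6) = 11/36 = 0.3056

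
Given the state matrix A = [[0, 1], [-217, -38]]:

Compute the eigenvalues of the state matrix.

det(A - λI) = λ² - (-38)λ + 217 = (λ - (-7))(λ - (-31)). Eigenvalues: -7, -31.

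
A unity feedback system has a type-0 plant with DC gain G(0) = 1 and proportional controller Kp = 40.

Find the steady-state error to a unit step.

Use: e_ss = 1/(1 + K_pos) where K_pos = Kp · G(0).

K_pos = Kp · G(0) = 40 × 1 = 40. e_ss = 1/(1 + 40) = 0.0244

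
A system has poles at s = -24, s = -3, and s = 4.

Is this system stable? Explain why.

Pole(s) at s = 4 are not in the left half-plane. System is unstable.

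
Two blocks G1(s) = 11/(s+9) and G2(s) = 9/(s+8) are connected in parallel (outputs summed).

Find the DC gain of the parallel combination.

Parallel: G_eq = G1 + G2. DC gain = G1(0) + G2(0) = 11/9 + 9/8 = 1.2222 + 1.125 = 2.3472.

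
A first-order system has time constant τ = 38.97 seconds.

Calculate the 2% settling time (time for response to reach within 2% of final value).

For first-order system, 2% settling time ≈ 4τ = 4 × 38.97 = 155.88 s.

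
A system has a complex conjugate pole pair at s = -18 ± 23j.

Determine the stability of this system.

Real part of poles is -18 (< 0, left half-plane). Stable.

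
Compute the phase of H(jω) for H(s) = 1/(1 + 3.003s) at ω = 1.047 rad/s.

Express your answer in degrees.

Phase = -arctan(ωτ) = -arctan(1.047 × 3.003) = -72.4°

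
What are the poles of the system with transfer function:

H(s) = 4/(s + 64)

Pole is where denominator = 0: s + 64 = 0, so s = -64.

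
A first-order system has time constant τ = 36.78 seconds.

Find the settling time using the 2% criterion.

For first-order system, 2% settling time ≈ 4τ = 4 × 36.78 = 147.12 s.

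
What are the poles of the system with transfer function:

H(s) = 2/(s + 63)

Pole is where denominator = 0: s + 63 = 0, so s = -63.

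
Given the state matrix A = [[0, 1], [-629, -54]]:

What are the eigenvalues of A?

det(A - λI) = λ² - (-54)λ + 629 = (λ - (-17))(λ - (-37)). Eigenvalues: -17, -37.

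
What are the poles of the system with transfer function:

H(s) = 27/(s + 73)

Pole is where denominator = 0: s + 73 = 0, so s = -73.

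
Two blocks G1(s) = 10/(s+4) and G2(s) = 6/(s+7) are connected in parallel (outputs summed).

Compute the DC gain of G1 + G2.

Parallel: G_eq = G1 + G2. DC gain = G1(0) + G2(0) = 10/4 + 6/7 = 2.5 + 0.8571 = 3.3571.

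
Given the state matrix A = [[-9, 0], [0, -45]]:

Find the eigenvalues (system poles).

For diagonal matrix, eigenvalues are diagonal entries: λ₁ = -9, λ₂ = -45.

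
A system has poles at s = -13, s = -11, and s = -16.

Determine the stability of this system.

All poles are in the left half-plane. System is stable.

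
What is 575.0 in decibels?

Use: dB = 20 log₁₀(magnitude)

dB = 20 log₁₀(575.0) = 55.2 dB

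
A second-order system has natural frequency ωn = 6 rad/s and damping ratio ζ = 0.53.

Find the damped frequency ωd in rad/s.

ωd = ωn√(1 - ζ²) = 6√(1 - 0.53²) = 5.09 rad/s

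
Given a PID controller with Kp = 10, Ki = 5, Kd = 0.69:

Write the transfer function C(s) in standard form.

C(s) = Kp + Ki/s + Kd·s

Substituting values: C(s) = 10 + 5/s + 0.69s = (0.69s² + 10s + 5)/s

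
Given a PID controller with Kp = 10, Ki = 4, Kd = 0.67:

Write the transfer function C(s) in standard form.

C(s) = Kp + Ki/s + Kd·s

Substituting values: C(s) = 10 + 4/s + 0.67s = (0.67s² + 10s + 4)/s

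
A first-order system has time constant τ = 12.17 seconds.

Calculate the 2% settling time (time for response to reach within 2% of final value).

For first-order system, 2% settling time ≈ 4τ = 4 × 12.17 = 48.68 s.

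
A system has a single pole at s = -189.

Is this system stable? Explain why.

Pole at s = -189 is in the left half-plane. Stable.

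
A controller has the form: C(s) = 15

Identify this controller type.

This is a Proportional (P) controller.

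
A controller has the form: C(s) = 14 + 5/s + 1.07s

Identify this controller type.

This is a Proportional-Integral-Derivative (PID) controller.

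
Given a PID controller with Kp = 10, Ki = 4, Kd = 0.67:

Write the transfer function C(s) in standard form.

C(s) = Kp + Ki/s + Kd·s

Substituting values: C(s) = 10 + 4/s + 0.67s = (0.67s² + 10s + 4)/s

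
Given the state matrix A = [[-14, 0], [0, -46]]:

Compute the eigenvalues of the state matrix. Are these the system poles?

For diagonal matrix, eigenvalues are diagonal entries: λ₁ = -14, λ₂ = -46. Eigenvalues of A = system poles.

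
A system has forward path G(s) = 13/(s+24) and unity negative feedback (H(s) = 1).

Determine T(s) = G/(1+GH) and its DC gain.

T(s) = G/(1+GH) = [13/(s+24)] / [1 + 13/(s+24)] = 13/(s+24+13) = 13/(s+37). DC gain = 13/37 = 0.3514.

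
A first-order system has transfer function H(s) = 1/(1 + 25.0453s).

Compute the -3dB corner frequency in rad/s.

Corner frequency = 1/τ = 1/25.0453 = 0.04 rad/s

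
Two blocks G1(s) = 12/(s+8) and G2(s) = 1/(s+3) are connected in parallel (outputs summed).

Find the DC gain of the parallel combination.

Parallel: G_eq = G1 + G2. DC gain = G1(0) + G2(0) = 12/8 + 1/3 = 1.5 + 0.3333 = 1.8333.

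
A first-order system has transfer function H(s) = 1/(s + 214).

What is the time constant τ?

For H(s) = 1/(s + 1/τ), the pole is at -1/τ = -214, so τ = 1/214 = 0.0047 s.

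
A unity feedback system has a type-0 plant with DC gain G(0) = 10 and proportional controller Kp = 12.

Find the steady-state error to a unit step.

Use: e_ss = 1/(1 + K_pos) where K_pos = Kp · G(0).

K_pos = Kp · G(0) = 12 × 10 = 120. e_ss = 1/(1 + 120) = 0.0083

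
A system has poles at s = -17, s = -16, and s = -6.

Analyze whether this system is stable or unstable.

All poles are in the left half-plane. System is stable.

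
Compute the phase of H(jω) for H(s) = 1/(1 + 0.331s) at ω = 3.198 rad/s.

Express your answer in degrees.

Phase = -arctan(ωτ) = -arctan(3.198 × 0.331) = -46.6°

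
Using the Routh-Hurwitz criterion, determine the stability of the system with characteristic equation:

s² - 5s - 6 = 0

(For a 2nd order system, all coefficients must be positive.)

Coefficients: 1, -5, -6. b=-5, c=-6 not positive, so system is unstable.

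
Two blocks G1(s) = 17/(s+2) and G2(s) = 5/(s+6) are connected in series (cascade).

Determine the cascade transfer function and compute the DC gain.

Series: multiply transfer functions. G_eq = 17/(s+2) × 5/(s+6) = 85/((s+2)(s+6)). DC gain = 85/(2×6) = 7.0833.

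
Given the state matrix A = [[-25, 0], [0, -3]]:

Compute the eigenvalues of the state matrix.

For diagonal matrix, eigenvalues are diagonal entries: λ₁ = -25, λ₂ = -3.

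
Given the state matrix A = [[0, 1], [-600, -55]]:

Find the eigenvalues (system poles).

det(A - λI) = λ² - (-55)λ + 600 = (λ - (-40))(λ - (-15)). Eigenvalues: -40, -15.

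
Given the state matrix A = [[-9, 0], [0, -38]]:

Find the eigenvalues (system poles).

For diagonal matrix, eigenvalues are diagonal entries: λ₁ = -9, λ₂ = -38.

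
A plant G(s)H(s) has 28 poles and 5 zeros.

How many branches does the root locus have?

Root locus has n branches where n = number of poles = 28.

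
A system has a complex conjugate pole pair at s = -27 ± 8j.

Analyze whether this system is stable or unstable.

Real part of poles is -27 (< 0, left half-plane). Stable.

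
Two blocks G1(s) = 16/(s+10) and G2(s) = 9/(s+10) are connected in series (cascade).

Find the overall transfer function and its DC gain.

Series: multiply transfer functions. G_eq = 16/(s+10) × 9/(s+10) = 144/((s+10)(s+10)). DC gain = 144/(10×10) = 1.44.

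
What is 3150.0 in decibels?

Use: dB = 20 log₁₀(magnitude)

dB = 20 log₁₀(3150.0) = 70.0 dB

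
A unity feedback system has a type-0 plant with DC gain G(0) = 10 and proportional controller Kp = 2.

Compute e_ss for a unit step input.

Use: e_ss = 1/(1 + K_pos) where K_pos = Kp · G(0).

K_pos = Kp · G(0) = 2 × 10 = 20. e_ss = 1/(1 + 20) = 0.0476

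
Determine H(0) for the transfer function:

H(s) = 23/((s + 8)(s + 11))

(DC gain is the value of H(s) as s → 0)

DC gain = H(0) = 23/(8 × 11) = 23/88 = 0.2614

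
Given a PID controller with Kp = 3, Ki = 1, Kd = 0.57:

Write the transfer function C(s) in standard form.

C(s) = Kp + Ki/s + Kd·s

Substituting values: C(s) = 3 + 1/s + 0.57s = (0.57s² + 3s + 1)/s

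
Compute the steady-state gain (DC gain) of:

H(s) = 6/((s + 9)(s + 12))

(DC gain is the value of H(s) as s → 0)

DC gain = H(0) = 6/(9 × 12) = 6/108 = 0.0556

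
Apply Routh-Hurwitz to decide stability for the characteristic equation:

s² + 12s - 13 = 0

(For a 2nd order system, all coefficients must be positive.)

Coefficients: 1, 12, -13. c=-13 not positive, so system is unstable.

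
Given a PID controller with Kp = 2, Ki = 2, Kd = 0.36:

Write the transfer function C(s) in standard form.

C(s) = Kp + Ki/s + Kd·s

Substituting values: C(s) = 2 + 2/s + 0.36s = (0.36s² + 2s + 2)/s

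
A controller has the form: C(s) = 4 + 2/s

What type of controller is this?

This is a Proportional-Integral (PI) controller.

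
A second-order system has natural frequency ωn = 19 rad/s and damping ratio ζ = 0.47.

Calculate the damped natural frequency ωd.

ωd = ωn√(1 - ζ²) = 19√(1 - 0.47²) = 16.77 rad/s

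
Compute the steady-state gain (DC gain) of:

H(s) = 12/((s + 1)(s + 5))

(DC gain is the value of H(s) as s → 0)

DC gain = H(0) = 12/(1 × 5) = 12/5 = 2.4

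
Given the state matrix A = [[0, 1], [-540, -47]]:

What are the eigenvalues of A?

det(A - λI) = λ² - (-47)λ + 540 = (λ - (-20))(λ - (-27)). Eigenvalues: -20, -27.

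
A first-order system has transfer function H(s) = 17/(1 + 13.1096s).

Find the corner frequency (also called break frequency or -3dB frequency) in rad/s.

Corner frequency = 1/τ = 1/13.1096 = 0.076 rad/s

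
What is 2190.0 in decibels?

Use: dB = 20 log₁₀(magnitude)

dB = 20 log₁₀(2190.0) = 66.8 dB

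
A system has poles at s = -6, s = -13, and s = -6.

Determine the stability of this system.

All poles are in the left half-plane. System is stable.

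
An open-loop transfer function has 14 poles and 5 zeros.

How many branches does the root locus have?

Root locus has n branches where n = number of poles = 14.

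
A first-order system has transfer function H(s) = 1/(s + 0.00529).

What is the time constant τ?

For H(s) = 1/(s + 1/τ), the pole is at -1/τ = -0.00529, so τ = 1/0.00529 = 189 s.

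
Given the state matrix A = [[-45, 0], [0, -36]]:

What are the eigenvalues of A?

For diagonal matrix, eigenvalues are diagonal entries: λ₁ = -45, λ₂ = -36.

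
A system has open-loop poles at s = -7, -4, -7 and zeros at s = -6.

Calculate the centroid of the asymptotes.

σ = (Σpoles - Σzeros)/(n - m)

σ = (Σpoles - Σzeros)/(n - m) = (-18 - (-6))/(3 - 1) = -12/2 = -6.0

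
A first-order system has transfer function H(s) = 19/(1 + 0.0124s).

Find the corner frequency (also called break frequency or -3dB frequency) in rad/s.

Corner frequency = 1/τ = 1/0.0124 = 80.645 rad/s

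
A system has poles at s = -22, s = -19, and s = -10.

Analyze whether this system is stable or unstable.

All poles are in the left half-plane. System is stable.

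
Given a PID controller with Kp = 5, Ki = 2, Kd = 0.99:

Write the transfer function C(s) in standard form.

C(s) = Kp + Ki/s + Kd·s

Substituting values: C(s) = 5 + 2/s + 0.99s = (0.99s² + 5s + 2)/s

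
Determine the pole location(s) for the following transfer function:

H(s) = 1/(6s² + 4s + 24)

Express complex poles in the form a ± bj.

Discriminant = 4² - 4×6×24 = 16 - 576 = -560 < 0, so the poles are a complex conjugate pair s = (-4 ± j√560)/(2×6). Real part = -4/(2×6) = -4/12 ≈ -0.3333; imaginary part = ±√560/(2×6) ≈ 1.9720. Poles: s = -0.3333 ± 1.9720j.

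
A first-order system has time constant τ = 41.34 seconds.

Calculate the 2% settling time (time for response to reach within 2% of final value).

For first-order system, 2% settling time ≈ 4τ = 4 × 41.34 = 165.36 s.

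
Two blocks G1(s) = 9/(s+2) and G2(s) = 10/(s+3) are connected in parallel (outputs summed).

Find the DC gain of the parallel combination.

Parallel: G_eq = G1 + G2. DC gain = G1(0) + G2(0) = 9/2 + 10/3 = 4.5 + 3.3333 = 7.8333.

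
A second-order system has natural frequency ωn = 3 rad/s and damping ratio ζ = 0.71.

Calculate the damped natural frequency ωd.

ωd = ωn√(1 - ζ²) = 3√(1 - 0.71²) = 2.11 rad/s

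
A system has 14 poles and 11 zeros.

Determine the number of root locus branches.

Root locus has n branches where n = number of poles = 14.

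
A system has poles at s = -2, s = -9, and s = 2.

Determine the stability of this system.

Pole(s) at s = 2 are not in the left half-plane. System is unstable.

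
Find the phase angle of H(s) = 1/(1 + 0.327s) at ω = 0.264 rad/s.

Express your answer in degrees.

Phase = -arctan(ωτ) = -arctan(0.264 × 0.327) = -4.9°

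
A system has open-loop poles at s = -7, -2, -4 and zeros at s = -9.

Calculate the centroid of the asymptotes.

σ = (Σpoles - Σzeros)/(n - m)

σ = (Σpoles - Σzeros)/(n - m) = (-13 - (-9))/(3 - 1) = -4/2 = -2.0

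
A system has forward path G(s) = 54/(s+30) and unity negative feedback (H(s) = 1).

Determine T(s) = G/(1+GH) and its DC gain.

T(s) = G/(1+GH) = [54/(s+30)] / [1 + 54/(s+30)] = 54/(s+30+54) = 54/(s+84). DC gain = 54/84 = 0.6429.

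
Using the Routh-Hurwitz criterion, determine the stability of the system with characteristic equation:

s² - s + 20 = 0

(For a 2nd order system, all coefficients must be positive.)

Coefficients: 1, -1, 20. b=-1 not positive, so system is unstable.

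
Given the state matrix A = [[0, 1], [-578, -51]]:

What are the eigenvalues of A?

det(A - λI) = λ² - (-51)λ + 578 = (λ - (-17))(λ - (-34)). Eigenvalues: -17, -34.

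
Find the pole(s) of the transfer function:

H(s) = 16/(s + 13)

Pole is where denominator = 0: s + 13 = 0, so s = -13.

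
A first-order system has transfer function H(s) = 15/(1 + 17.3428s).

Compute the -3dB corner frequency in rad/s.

Corner frequency = 1/τ = 1/17.3428 = 0.058 rad/s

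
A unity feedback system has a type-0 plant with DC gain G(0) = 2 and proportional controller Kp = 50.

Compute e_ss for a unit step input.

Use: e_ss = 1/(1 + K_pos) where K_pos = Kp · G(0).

K_pos = Kp · G(0) = 50 × 2 = 100. e_ss = 1/(1 + 100) = 0.0099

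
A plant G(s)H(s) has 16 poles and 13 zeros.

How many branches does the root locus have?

Root locus has n branches where n = number of poles = 16.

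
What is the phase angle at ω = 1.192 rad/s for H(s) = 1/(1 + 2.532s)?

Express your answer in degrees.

Phase = -arctan(ωτ) = -arctan(1.192 × 2.532) = -71.7°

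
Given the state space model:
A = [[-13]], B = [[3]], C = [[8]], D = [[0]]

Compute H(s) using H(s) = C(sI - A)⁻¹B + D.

(sI - A)⁻¹ = 1/(s + 13). H(s) = 8 × 3/(s + 13) + 0 = 24/(s + 13).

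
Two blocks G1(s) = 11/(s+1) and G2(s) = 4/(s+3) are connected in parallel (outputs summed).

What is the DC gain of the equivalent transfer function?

Parallel: G_eq = G1 + G2. DC gain = G1(0) + G2(0) = 11/1 + 4/3 = 11 + 1.3333 = 12.3333.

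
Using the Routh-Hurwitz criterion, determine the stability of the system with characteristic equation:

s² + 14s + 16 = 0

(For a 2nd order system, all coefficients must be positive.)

Coefficients: 1, 14, 16. All positive, so system is stable.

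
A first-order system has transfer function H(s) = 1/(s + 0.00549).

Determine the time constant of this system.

For H(s) = 1/(s + 1/τ), the pole is at -1/τ = -0.00549, so τ = 1/0.00549 = 182.1 s.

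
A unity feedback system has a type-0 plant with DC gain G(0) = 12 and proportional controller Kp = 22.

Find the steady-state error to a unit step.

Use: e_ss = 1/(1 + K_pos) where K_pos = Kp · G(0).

K_pos = Kp · G(0) = 22 × 12 = 264. e_ss = 1/(1 + 264) = 0.0038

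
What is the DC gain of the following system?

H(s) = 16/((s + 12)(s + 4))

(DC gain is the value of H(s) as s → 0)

DC gain = H(0) = 16/(12 × 4) = 16/48 = 0.3333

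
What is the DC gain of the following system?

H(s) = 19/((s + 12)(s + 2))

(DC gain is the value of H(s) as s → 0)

DC gain = H(0) = 19/(12 × 2) = 19/24 = 0.7917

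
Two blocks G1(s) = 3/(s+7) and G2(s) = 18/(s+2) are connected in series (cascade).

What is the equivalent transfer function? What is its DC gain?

Series: multiply transfer functions. G_eq = 3/(s+7) × 18/(s+2) = 54/((s+7)(s+2)). DC gain = 54/(7×2) = 3.8571.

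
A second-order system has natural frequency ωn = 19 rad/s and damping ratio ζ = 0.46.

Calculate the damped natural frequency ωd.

ωd = ωn√(1 - ζ²) = 19√(1 - 0.46²) = 16.87 rad/s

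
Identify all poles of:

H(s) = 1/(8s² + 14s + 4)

Discriminant = 14² - 4×8×4 = 196 - 128 = 68 > 0, so two distinct real poles. Using quadratic formula: s = (-14 ± √68)/(2×8) = (-14 ± √68)/16, with √68 ≈ 8.2462. s₁ ≈ -0.3596, s₂ ≈ -1.3904. Poles: s₁ = -0.3596, s₂ = -1.3904.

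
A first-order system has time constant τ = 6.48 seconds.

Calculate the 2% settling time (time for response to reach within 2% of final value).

For first-order system, 2% settling time ≈ 4τ = 4 × 6.48 = 25.92 s.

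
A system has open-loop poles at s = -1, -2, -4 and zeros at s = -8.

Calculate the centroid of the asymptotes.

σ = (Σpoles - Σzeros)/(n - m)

σ = (Σpoles - Σzeros)/(n - m) = (-7 - (-8))/(3 - 1) = 1/2 = 0.5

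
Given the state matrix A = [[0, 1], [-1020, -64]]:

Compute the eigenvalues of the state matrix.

det(A - λI) = λ² - (-64)λ + 1020 = (λ - (-34))(λ - (-30)). Eigenvalues: -34, -30.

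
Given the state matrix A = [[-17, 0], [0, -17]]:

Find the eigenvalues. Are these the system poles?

For diagonal matrix, eigenvalues are diagonal entries: λ₁ = -17, λ₂ = -17. Eigenvalues of A = system poles.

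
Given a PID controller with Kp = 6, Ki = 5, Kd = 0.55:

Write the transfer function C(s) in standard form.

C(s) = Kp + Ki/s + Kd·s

Substituting values: C(s) = 6 + 5/s + 0.55s = (0.55s² + 6s + 5)/s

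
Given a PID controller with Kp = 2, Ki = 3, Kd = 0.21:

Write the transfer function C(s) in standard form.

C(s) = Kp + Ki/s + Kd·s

Substituting values: C(s) = 2 + 3/s + 0.21s = (0.21s² + 2s + 3)/s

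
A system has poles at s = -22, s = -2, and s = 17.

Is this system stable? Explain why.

Pole(s) at s = 17 are not in the left half-plane. System is unstable.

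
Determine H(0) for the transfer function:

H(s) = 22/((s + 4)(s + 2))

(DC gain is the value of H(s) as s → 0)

DC gain = H(0) = 22/(4 × 2) = 22/8 = 2.75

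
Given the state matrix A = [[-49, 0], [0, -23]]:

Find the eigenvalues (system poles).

For diagonal matrix, eigenvalues are diagonal entries: λ₁ = -49, λ₂ = -23.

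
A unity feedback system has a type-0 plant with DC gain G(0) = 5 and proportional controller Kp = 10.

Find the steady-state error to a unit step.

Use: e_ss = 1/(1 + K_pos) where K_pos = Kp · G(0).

K_pos = Kp · G(0) = 10 × 5 = 50. e_ss = 1/(1 + 50) = 0.0196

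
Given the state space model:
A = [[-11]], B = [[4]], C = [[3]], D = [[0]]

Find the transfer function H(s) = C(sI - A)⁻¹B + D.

(sI - A)⁻¹ = 1/(s + 11). H(s) = 3 × 4/(s + 11) + 0 = 12/(s + 11).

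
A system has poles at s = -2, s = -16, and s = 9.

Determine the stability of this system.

Pole(s) at s = 9 are not in the left half-plane. System is unstable.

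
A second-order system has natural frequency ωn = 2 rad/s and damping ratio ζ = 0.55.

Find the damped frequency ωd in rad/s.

ωd = ωn√(1 - ζ²) = 2√(1 - 0.55²) = 1.67 rad/s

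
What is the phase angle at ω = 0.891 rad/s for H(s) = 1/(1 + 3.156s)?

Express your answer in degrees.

Phase = -arctan(ωτ) = -arctan(0.891 × 3.156) = -70.4°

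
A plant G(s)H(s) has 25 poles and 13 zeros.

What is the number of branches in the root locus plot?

Root locus has n branches where n = number of poles = 25.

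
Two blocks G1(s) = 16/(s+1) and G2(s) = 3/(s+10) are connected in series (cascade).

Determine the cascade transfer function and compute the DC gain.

Series: multiply transfer functions. G_eq = 16/(s+1) × 3/(s+10) = 48/((s+1)(s+10)). DC gain = 48/(1×10) = 4.8.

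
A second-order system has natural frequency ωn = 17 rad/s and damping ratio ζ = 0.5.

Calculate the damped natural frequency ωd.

ωd = ωn√(1 - ζ²) = 17√(1 - 0.5²) = 14.72 rad/s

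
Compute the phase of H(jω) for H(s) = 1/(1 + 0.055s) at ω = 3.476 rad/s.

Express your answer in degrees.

Phase = -arctan(ωτ) = -arctan(3.476 × 0.055) = -10.8°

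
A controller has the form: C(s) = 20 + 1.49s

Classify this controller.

This is a Proportional-Derivative (PD) controller.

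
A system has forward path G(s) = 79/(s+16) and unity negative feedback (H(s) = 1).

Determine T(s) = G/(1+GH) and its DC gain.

T(s) = G/(1+GH) = [79/(s+16)] / [1 + 79/(s+16)] = 79/(s+16+79) = 79/(s+95). DC gain = 79/95 = 0.8316.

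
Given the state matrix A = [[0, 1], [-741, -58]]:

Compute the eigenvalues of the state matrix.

det(A - λI) = λ² - (-58)λ + 741 = (λ - (-39))(λ - (-19)). Eigenvalues: -39, -19.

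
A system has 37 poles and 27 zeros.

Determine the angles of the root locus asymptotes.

n - m = 37 - 27 = 10. Angles: θk = (2k + 1)·180°/10 = 18°, 54°, 90°, 126°, 162°, 198°, 234°, 270°, 306°, 342°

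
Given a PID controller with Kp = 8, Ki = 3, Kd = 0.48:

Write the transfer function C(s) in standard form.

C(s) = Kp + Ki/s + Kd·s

Substituting values: C(s) = 8 + 3/s + 0.48s = (0.48s² + 8s + 3)/s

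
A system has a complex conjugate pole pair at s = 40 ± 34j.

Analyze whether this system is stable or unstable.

Real part of poles is 40 (> 0, right half-plane). Unstable.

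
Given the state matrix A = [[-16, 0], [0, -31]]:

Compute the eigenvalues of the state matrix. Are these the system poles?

For diagonal matrix, eigenvalues are diagonal entries: λ₁ = -16, λ₂ = -31. Eigenvalues of A = system poles.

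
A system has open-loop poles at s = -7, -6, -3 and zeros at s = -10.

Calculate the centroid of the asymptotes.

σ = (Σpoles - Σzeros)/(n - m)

σ = (Σpoles - Σzeros)/(n - m) = (-16 - (-10))/(3 - 1) = -6/2 = -3.0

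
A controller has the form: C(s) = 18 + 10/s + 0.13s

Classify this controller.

This is a Proportional-Integral-Derivative (PID) controller.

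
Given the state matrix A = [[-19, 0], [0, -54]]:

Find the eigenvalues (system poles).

For diagonal matrix, eigenvalues are diagonal entries: λ₁ = -19, λ₂ = -54.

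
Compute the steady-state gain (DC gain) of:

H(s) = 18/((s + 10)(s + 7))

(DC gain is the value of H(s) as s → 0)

DC gain = H(0) = 18/(10 × 7) = 18/70 = 0.2571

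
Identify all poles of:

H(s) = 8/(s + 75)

Pole is where denominator = 0: s + 75 = 0, so s = -75.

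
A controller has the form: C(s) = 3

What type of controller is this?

This is a Proportional (P) controller.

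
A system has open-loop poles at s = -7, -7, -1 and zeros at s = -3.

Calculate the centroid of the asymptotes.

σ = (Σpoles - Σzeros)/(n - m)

σ = (Σpoles - Σzeros)/(n - m) = (-15 - (-3))/(3 - 1) = -12/2 = -6.0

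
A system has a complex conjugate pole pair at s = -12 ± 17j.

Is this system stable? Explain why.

Real part of poles is -12 (< 0, left half-plane). Stable.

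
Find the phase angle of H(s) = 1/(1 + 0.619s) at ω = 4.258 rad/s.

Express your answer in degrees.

Phase = -arctan(ωτ) = -arctan(4.258 × 0.619) = -69.2°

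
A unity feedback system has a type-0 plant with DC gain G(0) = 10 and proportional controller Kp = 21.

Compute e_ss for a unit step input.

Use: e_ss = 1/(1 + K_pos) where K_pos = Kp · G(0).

K_pos = Kp · G(0) = 21 × 10 = 210. e_ss = 1/(1 + 210) = 0.0047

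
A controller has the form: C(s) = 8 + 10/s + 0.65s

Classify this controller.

This is a Proportional-Integral-Derivative (PID) controller.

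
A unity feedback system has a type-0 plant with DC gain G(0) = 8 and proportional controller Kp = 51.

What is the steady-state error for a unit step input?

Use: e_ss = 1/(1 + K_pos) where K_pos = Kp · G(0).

K_pos = Kp · G(0) = 51 × 8 = 408. e_ss = 1/(1 + 408) = 0.0024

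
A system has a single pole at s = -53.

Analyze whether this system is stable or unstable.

Pole at s = -53 is in the left half-plane. Stable.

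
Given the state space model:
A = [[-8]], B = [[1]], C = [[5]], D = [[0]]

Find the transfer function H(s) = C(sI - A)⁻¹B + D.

(sI - A)⁻¹ = 1/(s + 8). H(s) = 5 × 1/(s + 8) + 0 = 5/(s + 8).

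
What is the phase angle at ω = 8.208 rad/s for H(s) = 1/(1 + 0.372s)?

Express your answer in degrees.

Phase = -arctan(ωτ) = -arctan(8.208 × 0.372) = -71.9°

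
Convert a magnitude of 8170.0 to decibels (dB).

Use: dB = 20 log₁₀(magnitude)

dB = 20 log₁₀(8170.0) = 78.2 dB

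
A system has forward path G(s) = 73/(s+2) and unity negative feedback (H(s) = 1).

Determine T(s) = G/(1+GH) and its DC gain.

T(s) = G/(1+GH) = [73/(s+2)] / [1 + 73/(s+2)] = 73/(s+2+73) = 73/(s+75). DC gain = 73/75 = 0.9733.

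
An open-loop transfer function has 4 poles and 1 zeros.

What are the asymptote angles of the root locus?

n - m = 4 - 1 = 3. Angles: θk = (2k + 1)·180°/3 = 60°, 180°, 300°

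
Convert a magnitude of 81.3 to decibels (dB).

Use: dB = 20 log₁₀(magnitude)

dB = 20 log₁₀(81.3) = 38.2 dB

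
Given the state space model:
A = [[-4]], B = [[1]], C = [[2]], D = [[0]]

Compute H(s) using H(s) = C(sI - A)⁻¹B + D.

(sI - A)⁻¹ = 1/(s + 4). H(s) = 2 × 1/(s + 4) + 0 = 2/(s + 4).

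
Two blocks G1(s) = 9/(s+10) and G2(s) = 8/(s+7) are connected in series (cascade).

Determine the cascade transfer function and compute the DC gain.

Series: multiply transfer functions. G_eq = 9/(s+10) × 8/(s+7) = 72/((s+10)(s+7)). DC gain = 72/(10×7) = 1.0286.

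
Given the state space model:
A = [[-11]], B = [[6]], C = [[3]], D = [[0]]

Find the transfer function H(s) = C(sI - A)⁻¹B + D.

(sI - A)⁻¹ = 1/(s + 11). H(s) = 3 × 6/(s + 11) + 0 = 18/(s + 11).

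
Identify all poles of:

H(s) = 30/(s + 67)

Pole is where denominator = 0: s + 67 = 0, so s = -67.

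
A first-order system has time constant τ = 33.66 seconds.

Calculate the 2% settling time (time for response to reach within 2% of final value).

For first-order system, 2% settling time ≈ 4τ = 4 × 33.66 = 134.64 s.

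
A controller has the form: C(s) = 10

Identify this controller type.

This is a Proportional (P) controller.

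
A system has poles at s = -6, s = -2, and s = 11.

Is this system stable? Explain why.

Pole(s) at s = 11 are not in the left half-plane. System is unstable.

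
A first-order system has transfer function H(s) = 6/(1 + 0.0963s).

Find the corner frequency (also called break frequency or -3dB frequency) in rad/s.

Corner frequency = 1/τ = 1/0.0963 = 10.384 rad/s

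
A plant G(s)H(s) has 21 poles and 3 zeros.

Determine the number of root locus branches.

Root locus has n branches where n = number of poles = 21.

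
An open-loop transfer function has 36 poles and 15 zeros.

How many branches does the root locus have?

Root locus has n branches where n = number of poles = 36.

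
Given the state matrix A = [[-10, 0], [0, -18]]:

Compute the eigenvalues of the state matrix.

For diagonal matrix, eigenvalues are diagonal entries: λ₁ = -10, λ₂ = -18.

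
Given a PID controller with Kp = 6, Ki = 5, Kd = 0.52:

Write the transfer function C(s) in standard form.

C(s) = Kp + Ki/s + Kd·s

Substituting values: C(s) = 6 + 5/s + 0.52s = (0.52s² + 6s + 5)/s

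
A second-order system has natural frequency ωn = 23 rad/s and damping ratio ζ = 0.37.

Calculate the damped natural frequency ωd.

ωd = ωn√(1 - ζ²) = 23√(1 - 0.37²) = 21.37 rad/s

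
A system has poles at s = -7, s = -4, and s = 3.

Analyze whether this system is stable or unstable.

Pole(s) at s = 3 are not in the left half-plane. System is unstable.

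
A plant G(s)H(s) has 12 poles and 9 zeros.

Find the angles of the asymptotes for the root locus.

n - m = 12 - 9 = 3. Angles: θk = (2k + 1)·180°/3 = 60°, 180°, 300°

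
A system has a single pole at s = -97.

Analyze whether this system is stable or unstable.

Pole at s = -97 is in the left half-plane. Stable.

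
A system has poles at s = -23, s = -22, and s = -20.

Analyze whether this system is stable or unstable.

All poles are in the left half-plane. System is stable.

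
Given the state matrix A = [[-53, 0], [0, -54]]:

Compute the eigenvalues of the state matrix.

For diagonal matrix, eigenvalues are diagonal entries: λ₁ = -53, λ₂ = -54.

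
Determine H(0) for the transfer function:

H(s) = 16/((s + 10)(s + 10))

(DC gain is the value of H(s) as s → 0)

DC gain = H(0) = 16/(10 × 10) = 16/100 = 0.16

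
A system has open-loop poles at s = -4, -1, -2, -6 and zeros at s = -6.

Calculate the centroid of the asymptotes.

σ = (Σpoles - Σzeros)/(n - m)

σ = (Σpoles - Σzeros)/(n - m) = (-13 - (-6))/(4 - 1) = -7/3 = -2.33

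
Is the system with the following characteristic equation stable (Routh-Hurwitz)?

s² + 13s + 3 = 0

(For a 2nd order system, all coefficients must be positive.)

Coefficients: 1, 13, 3. All positive, so system is stable.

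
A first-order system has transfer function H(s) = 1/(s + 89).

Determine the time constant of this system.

For H(s) = 1/(s + 1/τ), the pole is at -1/τ = -89, so τ = 1/89 = 0.0112 s.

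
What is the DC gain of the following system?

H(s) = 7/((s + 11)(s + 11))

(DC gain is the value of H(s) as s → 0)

DC gain = H(0) = 7/(11 × 11) = 7/121 = 0.0579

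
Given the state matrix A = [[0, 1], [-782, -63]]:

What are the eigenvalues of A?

det(A - λI) = λ² - (-63)λ + 782 = (λ - (-46))(λ - (-17)). Eigenvalues: -46, -17.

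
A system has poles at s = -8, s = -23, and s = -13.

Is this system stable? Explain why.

All poles are in the left half-plane. System is stable.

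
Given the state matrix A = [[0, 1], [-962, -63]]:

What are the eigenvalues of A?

det(A - λI) = λ² - (-63)λ + 962 = (λ - (-37))(λ - (-26)). Eigenvalues: -37, -26.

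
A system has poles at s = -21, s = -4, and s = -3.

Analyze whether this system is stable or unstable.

All poles are in the left half-plane. System is stable.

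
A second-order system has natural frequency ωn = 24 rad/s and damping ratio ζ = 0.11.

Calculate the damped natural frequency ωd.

ωd = ωn√(1 - ζ²) = 24√(1 - 0.11²) = 23.85 rad/s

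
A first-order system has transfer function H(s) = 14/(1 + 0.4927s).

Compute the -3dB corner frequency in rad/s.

Corner frequency = 1/τ = 1/0.4927 = 2.03 rad/s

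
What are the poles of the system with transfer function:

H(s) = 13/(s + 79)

Pole is where denominator = 0: s + 79 = 0, so s = -79.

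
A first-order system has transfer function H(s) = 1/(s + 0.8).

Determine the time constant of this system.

For H(s) = 1/(s + 1/τ), the pole is at -1/τ = -0.8, so τ = 1/0.8 = 1.25 s.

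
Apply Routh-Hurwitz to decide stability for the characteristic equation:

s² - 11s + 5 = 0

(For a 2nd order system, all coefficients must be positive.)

Coefficients: 1, -11, 5. b=-11 not positive, so system is unstable.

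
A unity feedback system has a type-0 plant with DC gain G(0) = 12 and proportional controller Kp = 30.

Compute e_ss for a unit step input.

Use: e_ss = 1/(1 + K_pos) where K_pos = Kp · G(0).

K_pos = Kp · G(0) = 30 × 12 = 360. e_ss = 1/(1 + 360) = 0.0028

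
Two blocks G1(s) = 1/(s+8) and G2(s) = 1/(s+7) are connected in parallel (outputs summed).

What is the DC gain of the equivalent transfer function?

Parallel: G_eq = G1 + G2. DC gain = G1(0) + G2(0) = 1/8 + 1/7 = 0.125 + 0.1429 = 0.2679.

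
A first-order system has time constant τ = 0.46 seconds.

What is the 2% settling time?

For first-order system, 2% settling time ≈ 4τ = 4 × 0.46 = 1.84 s.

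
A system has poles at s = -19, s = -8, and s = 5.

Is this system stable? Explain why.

Pole(s) at s = 5 are not in the left half-plane. System is unstable.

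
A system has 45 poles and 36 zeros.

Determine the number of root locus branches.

Root locus has n branches where n = number of poles = 45.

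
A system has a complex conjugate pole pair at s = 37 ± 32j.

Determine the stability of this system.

Real part of poles is 37 (> 0, right half-plane). Unstable.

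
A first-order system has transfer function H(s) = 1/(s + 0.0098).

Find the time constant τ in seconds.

For H(s) = 1/(s + 1/τ), the pole is at -1/τ = -0.0098, so τ = 1/0.0098 = 102 s.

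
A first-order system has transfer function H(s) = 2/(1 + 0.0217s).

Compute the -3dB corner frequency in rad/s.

Corner frequency = 1/τ = 1/0.0217 = 46.083 rad/s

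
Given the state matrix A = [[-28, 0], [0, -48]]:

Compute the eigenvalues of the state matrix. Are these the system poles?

For diagonal matrix, eigenvalues are diagonal entries: λ₁ = -28, λ₂ = -48. Eigenvalues of A = system poles.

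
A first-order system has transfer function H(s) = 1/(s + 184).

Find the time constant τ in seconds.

For H(s) = 1/(s + 1/τ), the pole is at -1/τ = -184, so τ = 1/184 = 0.0054 s.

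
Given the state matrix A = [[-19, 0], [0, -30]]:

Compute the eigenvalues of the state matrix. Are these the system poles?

For diagonal matrix, eigenvalues are diagonal entries: λ₁ = -19, λ₂ = -30. Eigenvalues of A = system poles.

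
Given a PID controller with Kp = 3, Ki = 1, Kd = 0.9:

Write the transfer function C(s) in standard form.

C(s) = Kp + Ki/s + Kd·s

Substituting values: C(s) = 3 + 1/s + 0.9s = (0.9s² + 3s + 1)/s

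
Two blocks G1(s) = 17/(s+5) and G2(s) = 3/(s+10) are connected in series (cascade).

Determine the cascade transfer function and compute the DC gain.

Series: multiply transfer functions. G_eq = 17/(s+5) × 3/(s+10) = 51/((s+5)(s+10)). DC gain = 51/(5×10) = 1.02.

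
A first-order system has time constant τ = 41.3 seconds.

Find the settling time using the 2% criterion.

For first-order system, 2% settling time ≈ 4τ = 4 × 41.3 = 165.2 s.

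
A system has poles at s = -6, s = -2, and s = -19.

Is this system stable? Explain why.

All poles are in the left half-plane. System is stable.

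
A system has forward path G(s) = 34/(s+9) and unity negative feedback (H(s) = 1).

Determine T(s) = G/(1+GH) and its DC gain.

T(s) = G/(1+GH) = [34/(s+9)] / [1 + 34/(s+9)] = 34/(s+9+34) = 34/(s+43). DC gain = 34/43 = 0.7907.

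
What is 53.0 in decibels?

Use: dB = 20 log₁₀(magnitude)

dB = 20 log₁₀(53.0) = 34.5 dB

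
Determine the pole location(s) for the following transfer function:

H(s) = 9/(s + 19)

Pole is where denominator = 0: s + 19 = 0, so s = -19.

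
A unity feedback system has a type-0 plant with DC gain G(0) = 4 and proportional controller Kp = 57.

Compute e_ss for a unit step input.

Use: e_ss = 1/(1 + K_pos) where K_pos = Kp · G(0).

K_pos = Kp · G(0) = 57 × 4 = 228. e_ss = 1/(1 + 228) = 0.0044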